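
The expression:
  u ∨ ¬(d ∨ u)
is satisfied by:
  {u: True, d: False}
  {d: False, u: False}
  {d: True, u: True}


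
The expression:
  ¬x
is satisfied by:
  {x: False}


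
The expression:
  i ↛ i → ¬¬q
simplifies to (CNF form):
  True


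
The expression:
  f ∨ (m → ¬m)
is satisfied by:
  {f: True, m: False}
  {m: False, f: False}
  {m: True, f: True}


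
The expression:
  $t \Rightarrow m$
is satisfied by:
  {m: True, t: False}
  {t: False, m: False}
  {t: True, m: True}


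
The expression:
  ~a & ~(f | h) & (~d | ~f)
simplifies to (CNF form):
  ~a & ~f & ~h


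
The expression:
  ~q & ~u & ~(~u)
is never true.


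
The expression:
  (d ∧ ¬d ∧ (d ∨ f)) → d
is always true.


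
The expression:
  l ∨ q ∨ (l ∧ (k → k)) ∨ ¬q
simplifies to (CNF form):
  True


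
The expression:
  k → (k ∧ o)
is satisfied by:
  {o: True, k: False}
  {k: False, o: False}
  {k: True, o: True}


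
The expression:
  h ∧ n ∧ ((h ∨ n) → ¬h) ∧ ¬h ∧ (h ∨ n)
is never true.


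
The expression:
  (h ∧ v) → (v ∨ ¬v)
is always true.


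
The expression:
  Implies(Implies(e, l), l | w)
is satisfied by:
  {l: True, w: True, e: True}
  {l: True, w: True, e: False}
  {l: True, e: True, w: False}
  {l: True, e: False, w: False}
  {w: True, e: True, l: False}
  {w: True, e: False, l: False}
  {e: True, w: False, l: False}


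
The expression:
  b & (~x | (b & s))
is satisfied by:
  {s: True, b: True, x: False}
  {b: True, x: False, s: False}
  {x: True, s: True, b: True}


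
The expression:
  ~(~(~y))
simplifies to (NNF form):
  ~y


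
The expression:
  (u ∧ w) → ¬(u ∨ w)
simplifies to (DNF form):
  ¬u ∨ ¬w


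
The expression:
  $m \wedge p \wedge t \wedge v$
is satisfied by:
  {t: True, m: True, p: True, v: True}


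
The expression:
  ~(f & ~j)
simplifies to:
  j | ~f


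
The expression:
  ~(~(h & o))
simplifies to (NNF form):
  h & o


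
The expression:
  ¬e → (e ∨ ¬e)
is always true.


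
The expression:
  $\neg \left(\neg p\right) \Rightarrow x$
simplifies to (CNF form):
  $x \vee \neg p$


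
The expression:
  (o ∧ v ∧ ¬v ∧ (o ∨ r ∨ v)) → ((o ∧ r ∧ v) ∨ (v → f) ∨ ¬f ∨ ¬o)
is always true.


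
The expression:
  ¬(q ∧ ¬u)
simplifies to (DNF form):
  u ∨ ¬q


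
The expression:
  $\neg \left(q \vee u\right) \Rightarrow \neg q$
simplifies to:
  $\text{True}$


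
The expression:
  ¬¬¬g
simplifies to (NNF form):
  ¬g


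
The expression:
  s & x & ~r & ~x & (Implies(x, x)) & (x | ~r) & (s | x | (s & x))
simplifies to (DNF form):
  False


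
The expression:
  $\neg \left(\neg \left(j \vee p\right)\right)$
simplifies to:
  $j \vee p$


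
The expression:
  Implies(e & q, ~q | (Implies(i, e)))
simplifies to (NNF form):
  True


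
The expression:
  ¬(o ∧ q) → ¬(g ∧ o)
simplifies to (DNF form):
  q ∨ ¬g ∨ ¬o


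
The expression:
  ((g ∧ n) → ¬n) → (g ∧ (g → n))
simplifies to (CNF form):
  g ∧ n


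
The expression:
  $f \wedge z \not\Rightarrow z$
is never true.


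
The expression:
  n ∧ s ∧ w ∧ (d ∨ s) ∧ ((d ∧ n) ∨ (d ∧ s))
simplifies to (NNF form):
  d ∧ n ∧ s ∧ w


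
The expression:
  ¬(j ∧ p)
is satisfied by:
  {p: False, j: False}
  {j: True, p: False}
  {p: True, j: False}


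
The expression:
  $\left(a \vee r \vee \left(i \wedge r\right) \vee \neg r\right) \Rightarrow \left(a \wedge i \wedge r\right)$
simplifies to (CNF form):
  $a \wedge i \wedge r$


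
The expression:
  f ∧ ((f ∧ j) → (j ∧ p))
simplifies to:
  f ∧ (p ∨ ¬j)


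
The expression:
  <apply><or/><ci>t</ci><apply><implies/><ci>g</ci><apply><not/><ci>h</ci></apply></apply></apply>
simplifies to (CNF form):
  <apply><or/><ci>t</ci><apply><not/><ci>g</ci></apply><apply><not/><ci>h</ci></apply></apply>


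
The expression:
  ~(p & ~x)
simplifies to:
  x | ~p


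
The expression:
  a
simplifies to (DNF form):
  a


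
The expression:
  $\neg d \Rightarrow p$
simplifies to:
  $d \vee p$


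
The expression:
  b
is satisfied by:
  {b: True}


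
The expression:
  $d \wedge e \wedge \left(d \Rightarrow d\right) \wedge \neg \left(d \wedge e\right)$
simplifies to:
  $\text{False}$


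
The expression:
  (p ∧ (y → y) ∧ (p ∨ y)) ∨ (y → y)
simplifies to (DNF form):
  True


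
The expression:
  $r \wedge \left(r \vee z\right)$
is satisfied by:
  {r: True}


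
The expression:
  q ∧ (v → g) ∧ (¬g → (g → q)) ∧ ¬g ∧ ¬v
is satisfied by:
  {q: True, g: False, v: False}


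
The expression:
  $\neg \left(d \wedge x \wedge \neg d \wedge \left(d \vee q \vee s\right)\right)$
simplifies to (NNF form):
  $\text{True}$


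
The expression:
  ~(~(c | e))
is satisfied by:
  {c: True, e: True}
  {c: True, e: False}
  {e: True, c: False}


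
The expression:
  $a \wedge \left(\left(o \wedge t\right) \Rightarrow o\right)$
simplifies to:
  $a$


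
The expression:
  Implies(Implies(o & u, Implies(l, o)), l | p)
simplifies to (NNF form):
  l | p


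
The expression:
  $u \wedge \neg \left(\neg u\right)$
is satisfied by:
  {u: True}


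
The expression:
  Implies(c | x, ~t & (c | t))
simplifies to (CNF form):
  (c | ~c) & (c | ~x) & (~c | ~t) & (~t | ~x)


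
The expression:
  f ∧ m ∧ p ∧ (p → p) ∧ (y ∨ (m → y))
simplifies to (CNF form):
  f ∧ m ∧ p ∧ y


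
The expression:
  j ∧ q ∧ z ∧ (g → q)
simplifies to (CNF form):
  j ∧ q ∧ z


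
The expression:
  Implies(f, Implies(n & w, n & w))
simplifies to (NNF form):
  True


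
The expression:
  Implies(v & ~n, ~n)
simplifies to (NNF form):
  True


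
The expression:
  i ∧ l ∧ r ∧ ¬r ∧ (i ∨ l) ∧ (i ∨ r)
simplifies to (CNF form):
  False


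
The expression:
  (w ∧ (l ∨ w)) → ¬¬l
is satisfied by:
  {l: True, w: False}
  {w: False, l: False}
  {w: True, l: True}


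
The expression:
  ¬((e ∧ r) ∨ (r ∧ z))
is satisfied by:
  {z: False, r: False, e: False}
  {e: True, z: False, r: False}
  {z: True, e: False, r: False}
  {e: True, z: True, r: False}
  {r: True, e: False, z: False}


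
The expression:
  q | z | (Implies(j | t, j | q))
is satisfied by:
  {z: True, q: True, j: True, t: False}
  {z: True, q: True, j: False, t: False}
  {z: True, j: True, t: False, q: False}
  {z: True, j: False, t: False, q: False}
  {q: True, j: True, t: False, z: False}
  {q: True, j: False, t: False, z: False}
  {j: True, q: False, t: False, z: False}
  {j: False, q: False, t: False, z: False}
  {z: True, q: True, t: True, j: True}
  {z: True, q: True, t: True, j: False}
  {z: True, t: True, j: True, q: False}
  {z: True, t: True, j: False, q: False}
  {t: True, q: True, j: True, z: False}
  {t: True, q: True, j: False, z: False}
  {t: True, j: True, q: False, z: False}


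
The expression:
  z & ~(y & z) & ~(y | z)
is never true.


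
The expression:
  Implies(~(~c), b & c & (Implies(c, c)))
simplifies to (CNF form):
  b | ~c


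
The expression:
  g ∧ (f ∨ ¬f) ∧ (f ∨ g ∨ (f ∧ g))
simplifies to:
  g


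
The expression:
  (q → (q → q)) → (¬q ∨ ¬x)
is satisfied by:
  {q: False, x: False}
  {x: True, q: False}
  {q: True, x: False}


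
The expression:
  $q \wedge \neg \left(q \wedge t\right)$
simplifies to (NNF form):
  $q \wedge \neg t$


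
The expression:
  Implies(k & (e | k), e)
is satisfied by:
  {e: True, k: False}
  {k: False, e: False}
  {k: True, e: True}


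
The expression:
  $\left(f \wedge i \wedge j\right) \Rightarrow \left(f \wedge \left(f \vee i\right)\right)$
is always true.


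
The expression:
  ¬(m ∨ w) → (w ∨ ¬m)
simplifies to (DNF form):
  True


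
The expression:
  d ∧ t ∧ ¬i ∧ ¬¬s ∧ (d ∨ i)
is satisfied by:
  {t: True, s: True, d: True, i: False}


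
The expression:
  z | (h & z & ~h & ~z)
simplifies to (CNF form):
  z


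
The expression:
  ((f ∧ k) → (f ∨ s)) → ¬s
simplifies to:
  ¬s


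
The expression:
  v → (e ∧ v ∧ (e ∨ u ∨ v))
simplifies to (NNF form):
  e ∨ ¬v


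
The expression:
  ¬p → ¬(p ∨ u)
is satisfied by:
  {p: True, u: False}
  {u: False, p: False}
  {u: True, p: True}


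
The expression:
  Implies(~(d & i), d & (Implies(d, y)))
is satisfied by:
  {i: True, y: True, d: True}
  {i: True, d: True, y: False}
  {y: True, d: True, i: False}


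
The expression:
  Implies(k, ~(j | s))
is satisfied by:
  {j: False, k: False, s: False}
  {s: True, j: False, k: False}
  {j: True, s: False, k: False}
  {s: True, j: True, k: False}
  {k: True, s: False, j: False}


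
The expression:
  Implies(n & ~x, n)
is always true.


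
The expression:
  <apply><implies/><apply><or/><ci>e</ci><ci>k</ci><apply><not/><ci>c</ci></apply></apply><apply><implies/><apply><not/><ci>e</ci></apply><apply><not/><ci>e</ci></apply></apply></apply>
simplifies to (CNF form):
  <true/>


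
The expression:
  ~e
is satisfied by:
  {e: False}


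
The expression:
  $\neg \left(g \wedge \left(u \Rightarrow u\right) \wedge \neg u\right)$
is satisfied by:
  {u: True, g: False}
  {g: False, u: False}
  {g: True, u: True}


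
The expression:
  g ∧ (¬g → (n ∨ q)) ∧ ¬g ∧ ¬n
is never true.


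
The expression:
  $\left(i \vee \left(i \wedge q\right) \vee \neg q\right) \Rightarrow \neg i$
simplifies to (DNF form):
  $\neg i$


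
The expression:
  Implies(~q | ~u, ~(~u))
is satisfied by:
  {u: True}


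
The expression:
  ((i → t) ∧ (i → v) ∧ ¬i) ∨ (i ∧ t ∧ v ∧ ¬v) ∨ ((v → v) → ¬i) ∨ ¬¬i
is always true.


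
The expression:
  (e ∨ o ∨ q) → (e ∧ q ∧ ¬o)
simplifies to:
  ¬o ∧ (e ∨ ¬q) ∧ (q ∨ ¬e)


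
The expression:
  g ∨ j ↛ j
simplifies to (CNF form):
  g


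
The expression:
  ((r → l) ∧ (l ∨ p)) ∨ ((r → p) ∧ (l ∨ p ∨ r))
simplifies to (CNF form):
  l ∨ p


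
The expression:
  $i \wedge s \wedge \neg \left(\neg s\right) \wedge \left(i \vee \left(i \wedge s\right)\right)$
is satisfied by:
  {i: True, s: True}


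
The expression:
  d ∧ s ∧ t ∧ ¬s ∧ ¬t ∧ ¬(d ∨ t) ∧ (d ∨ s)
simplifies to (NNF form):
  False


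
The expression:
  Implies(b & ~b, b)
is always true.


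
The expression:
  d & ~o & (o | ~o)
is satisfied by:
  {d: True, o: False}


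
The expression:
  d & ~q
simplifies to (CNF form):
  d & ~q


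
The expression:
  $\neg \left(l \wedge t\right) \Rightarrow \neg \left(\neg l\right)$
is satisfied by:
  {l: True}


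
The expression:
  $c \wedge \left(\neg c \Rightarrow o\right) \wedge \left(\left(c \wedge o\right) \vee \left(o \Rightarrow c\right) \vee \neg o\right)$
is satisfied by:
  {c: True}


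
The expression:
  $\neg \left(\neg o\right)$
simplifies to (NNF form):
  $o$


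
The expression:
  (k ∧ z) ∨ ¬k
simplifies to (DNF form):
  z ∨ ¬k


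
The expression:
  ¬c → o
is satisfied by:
  {o: True, c: True}
  {o: True, c: False}
  {c: True, o: False}


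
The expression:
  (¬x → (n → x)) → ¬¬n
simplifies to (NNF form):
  n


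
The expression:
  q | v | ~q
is always true.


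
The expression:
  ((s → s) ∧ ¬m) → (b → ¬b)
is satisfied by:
  {m: True, b: False}
  {b: False, m: False}
  {b: True, m: True}


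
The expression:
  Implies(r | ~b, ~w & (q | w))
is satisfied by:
  {q: True, b: True, w: False, r: False}
  {q: True, b: False, w: False, r: False}
  {b: True, q: False, w: False, r: False}
  {r: True, q: True, b: True, w: False}
  {r: True, q: True, b: False, w: False}
  {q: True, w: True, b: True, r: False}
  {w: True, b: True, r: False, q: False}


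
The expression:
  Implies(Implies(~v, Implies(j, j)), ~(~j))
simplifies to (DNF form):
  j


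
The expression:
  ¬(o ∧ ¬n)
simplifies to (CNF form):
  n ∨ ¬o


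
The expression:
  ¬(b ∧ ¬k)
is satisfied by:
  {k: True, b: False}
  {b: False, k: False}
  {b: True, k: True}


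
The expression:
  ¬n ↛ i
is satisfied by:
  {i: True, n: False}
  {n: False, i: False}
  {n: True, i: True}


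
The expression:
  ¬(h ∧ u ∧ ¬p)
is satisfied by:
  {p: True, h: False, u: False}
  {h: False, u: False, p: False}
  {u: True, p: True, h: False}
  {u: True, h: False, p: False}
  {p: True, h: True, u: False}
  {h: True, p: False, u: False}
  {u: True, h: True, p: True}


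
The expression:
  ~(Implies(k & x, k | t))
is never true.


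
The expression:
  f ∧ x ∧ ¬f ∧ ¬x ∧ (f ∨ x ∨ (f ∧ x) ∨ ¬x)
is never true.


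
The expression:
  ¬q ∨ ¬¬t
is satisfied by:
  {t: True, q: False}
  {q: False, t: False}
  {q: True, t: True}


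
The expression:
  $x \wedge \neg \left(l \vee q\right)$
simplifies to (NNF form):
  $x \wedge \neg l \wedge \neg q$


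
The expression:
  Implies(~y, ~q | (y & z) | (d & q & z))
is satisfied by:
  {y: True, z: True, d: True, q: False}
  {y: True, z: True, d: False, q: False}
  {y: True, d: True, q: False, z: False}
  {y: True, d: False, q: False, z: False}
  {z: True, d: True, q: False, y: False}
  {z: True, d: False, q: False, y: False}
  {d: True, z: False, q: False, y: False}
  {d: False, z: False, q: False, y: False}
  {y: True, z: True, q: True, d: True}
  {y: True, z: True, q: True, d: False}
  {y: True, q: True, d: True, z: False}
  {y: True, q: True, d: False, z: False}
  {z: True, q: True, d: True, y: False}


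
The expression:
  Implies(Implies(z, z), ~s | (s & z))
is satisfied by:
  {z: True, s: False}
  {s: False, z: False}
  {s: True, z: True}


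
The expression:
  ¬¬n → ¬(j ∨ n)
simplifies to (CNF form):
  ¬n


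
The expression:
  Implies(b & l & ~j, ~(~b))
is always true.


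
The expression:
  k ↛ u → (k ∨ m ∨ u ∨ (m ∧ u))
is always true.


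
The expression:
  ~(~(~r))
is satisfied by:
  {r: False}


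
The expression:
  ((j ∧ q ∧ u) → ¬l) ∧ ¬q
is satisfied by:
  {q: False}


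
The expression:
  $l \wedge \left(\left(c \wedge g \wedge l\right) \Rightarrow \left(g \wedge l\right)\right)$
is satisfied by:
  {l: True}


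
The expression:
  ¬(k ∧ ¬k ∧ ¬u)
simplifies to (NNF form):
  True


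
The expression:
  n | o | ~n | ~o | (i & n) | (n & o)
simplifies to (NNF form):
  True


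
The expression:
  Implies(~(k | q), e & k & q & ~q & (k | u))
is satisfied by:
  {k: True, q: True}
  {k: True, q: False}
  {q: True, k: False}


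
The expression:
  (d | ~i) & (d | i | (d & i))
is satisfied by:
  {d: True}


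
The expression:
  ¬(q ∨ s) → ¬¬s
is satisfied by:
  {q: True, s: True}
  {q: True, s: False}
  {s: True, q: False}


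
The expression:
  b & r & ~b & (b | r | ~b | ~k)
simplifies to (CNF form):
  False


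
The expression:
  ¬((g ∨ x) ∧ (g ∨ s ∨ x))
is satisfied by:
  {x: False, g: False}


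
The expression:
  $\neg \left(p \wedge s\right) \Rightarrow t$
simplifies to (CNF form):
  $\left(p \vee t\right) \wedge \left(s \vee t\right)$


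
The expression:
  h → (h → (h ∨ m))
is always true.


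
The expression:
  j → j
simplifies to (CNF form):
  True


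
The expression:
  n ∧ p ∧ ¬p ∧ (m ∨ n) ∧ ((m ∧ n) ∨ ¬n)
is never true.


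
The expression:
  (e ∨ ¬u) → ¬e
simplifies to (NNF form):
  ¬e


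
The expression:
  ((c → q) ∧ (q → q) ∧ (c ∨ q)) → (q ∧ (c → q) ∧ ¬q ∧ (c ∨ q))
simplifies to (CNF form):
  ¬q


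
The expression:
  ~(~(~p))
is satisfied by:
  {p: False}


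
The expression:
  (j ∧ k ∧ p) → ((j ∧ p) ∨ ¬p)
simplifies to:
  True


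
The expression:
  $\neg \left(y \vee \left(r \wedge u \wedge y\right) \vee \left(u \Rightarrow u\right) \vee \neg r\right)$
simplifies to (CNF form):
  $\text{False}$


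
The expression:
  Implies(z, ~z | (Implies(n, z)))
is always true.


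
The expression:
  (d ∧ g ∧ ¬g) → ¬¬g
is always true.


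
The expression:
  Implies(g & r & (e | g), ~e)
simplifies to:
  ~e | ~g | ~r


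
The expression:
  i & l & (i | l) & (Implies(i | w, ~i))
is never true.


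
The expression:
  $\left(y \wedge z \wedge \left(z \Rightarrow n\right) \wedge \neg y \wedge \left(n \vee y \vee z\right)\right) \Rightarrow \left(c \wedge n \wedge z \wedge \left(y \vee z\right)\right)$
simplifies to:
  $\text{True}$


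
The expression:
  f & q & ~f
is never true.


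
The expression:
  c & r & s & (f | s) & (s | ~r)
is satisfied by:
  {r: True, c: True, s: True}


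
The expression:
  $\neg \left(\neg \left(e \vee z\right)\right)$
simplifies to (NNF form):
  $e \vee z$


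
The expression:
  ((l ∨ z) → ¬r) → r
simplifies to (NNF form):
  r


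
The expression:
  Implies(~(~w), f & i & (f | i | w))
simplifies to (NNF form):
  ~w | (f & i)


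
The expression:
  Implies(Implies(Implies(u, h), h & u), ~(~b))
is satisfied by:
  {b: True, u: False}
  {u: False, b: False}
  {u: True, b: True}


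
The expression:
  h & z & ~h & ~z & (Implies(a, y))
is never true.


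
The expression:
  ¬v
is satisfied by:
  {v: False}


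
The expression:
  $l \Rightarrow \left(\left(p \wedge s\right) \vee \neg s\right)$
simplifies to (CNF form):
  $p \vee \neg l \vee \neg s$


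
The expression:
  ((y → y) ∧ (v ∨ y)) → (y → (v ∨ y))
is always true.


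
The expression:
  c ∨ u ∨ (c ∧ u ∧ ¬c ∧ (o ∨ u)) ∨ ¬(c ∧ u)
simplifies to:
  True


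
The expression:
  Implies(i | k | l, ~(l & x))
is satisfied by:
  {l: False, x: False}
  {x: True, l: False}
  {l: True, x: False}


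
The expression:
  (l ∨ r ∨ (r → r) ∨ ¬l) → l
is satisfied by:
  {l: True}


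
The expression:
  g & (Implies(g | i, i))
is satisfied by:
  {i: True, g: True}


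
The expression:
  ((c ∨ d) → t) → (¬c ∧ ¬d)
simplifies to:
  (¬c ∧ ¬d) ∨ ¬t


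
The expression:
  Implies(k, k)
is always true.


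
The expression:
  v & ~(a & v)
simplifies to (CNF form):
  v & ~a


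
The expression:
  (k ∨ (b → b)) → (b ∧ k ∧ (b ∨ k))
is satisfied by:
  {b: True, k: True}


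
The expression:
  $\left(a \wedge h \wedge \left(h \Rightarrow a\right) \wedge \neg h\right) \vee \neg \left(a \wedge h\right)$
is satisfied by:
  {h: False, a: False}
  {a: True, h: False}
  {h: True, a: False}


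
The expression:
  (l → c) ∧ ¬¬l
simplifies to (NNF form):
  c ∧ l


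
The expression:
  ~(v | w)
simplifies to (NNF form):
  ~v & ~w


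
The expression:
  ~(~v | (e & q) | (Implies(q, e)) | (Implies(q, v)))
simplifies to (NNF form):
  False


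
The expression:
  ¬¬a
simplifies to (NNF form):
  a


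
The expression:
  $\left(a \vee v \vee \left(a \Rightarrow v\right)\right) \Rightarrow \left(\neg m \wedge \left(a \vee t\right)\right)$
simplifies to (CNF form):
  $\neg m \wedge \left(a \vee t\right)$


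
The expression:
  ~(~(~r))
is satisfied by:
  {r: False}


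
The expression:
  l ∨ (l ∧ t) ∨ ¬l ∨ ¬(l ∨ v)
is always true.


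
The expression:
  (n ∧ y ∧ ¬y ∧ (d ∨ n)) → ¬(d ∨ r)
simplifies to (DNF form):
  True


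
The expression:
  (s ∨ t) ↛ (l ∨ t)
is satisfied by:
  {s: True, l: False, t: False}


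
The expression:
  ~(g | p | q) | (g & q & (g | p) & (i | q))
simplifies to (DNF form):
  (g & q) | (g & ~g) | (g & q & ~p) | (g & q & ~q) | (g & ~g & ~p) | (g & ~g & ~q) | (q & ~p & ~q) | (~g & ~p & ~q)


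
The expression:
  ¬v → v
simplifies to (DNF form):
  v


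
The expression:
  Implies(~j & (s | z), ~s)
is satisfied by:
  {j: True, s: False}
  {s: False, j: False}
  {s: True, j: True}


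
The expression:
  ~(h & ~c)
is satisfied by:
  {c: True, h: False}
  {h: False, c: False}
  {h: True, c: True}


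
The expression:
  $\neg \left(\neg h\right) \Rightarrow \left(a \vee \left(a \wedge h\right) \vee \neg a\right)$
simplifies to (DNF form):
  $\text{True}$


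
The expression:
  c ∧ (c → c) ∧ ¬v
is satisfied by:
  {c: True, v: False}


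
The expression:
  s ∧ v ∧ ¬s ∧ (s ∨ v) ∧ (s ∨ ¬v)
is never true.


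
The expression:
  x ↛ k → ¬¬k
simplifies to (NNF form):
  k ∨ ¬x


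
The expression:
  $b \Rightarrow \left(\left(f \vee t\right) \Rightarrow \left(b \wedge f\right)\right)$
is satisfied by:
  {f: True, t: False, b: False}
  {f: False, t: False, b: False}
  {b: True, f: True, t: False}
  {b: True, f: False, t: False}
  {t: True, f: True, b: False}
  {t: True, f: False, b: False}
  {t: True, b: True, f: True}


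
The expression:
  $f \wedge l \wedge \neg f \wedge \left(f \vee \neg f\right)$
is never true.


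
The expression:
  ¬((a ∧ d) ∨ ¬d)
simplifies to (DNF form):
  d ∧ ¬a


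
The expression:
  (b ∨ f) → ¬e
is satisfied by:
  {f: False, e: False, b: False}
  {b: True, f: False, e: False}
  {f: True, b: False, e: False}
  {b: True, f: True, e: False}
  {e: True, b: False, f: False}


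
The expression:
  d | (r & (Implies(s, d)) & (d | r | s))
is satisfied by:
  {d: True, r: True, s: False}
  {d: True, r: False, s: False}
  {d: True, s: True, r: True}
  {d: True, s: True, r: False}
  {r: True, s: False, d: False}


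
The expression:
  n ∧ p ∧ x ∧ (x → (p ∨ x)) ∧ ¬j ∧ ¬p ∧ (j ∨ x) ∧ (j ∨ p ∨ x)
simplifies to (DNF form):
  False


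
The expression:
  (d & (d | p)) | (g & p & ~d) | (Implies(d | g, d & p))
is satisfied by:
  {d: True, p: True, g: False}
  {d: True, g: False, p: False}
  {p: True, g: False, d: False}
  {p: False, g: False, d: False}
  {d: True, p: True, g: True}
  {d: True, g: True, p: False}
  {p: True, g: True, d: False}


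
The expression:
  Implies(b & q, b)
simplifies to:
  True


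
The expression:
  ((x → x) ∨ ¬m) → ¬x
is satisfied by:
  {x: False}


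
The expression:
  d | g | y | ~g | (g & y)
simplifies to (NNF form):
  True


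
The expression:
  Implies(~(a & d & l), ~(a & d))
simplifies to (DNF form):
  l | ~a | ~d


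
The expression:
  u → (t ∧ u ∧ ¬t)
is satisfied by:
  {u: False}


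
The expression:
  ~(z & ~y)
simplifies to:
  y | ~z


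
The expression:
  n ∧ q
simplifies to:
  n ∧ q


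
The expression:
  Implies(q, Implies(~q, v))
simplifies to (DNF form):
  True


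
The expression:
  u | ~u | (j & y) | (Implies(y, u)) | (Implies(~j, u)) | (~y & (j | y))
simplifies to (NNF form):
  True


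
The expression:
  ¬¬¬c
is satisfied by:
  {c: False}


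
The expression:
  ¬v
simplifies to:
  ¬v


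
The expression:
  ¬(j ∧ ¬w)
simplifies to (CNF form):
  w ∨ ¬j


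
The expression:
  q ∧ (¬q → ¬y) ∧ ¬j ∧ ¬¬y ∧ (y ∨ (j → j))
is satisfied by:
  {y: True, q: True, j: False}


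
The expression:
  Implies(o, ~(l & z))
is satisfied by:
  {l: False, z: False, o: False}
  {o: True, l: False, z: False}
  {z: True, l: False, o: False}
  {o: True, z: True, l: False}
  {l: True, o: False, z: False}
  {o: True, l: True, z: False}
  {z: True, l: True, o: False}


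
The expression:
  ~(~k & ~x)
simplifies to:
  k | x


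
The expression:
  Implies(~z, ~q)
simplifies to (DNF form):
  z | ~q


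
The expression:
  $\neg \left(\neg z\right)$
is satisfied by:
  {z: True}


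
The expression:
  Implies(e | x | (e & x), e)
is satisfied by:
  {e: True, x: False}
  {x: False, e: False}
  {x: True, e: True}


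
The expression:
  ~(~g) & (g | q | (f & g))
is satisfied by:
  {g: True}


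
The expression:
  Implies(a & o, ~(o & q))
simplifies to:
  ~a | ~o | ~q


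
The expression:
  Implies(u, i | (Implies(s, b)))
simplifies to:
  b | i | ~s | ~u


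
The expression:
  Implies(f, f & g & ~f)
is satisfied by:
  {f: False}


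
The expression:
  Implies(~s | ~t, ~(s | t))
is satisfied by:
  {t: False, s: False}
  {s: True, t: True}


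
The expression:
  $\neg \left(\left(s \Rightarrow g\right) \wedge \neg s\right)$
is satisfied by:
  {s: True}


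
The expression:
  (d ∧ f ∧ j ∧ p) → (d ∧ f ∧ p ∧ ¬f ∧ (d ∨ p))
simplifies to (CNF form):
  ¬d ∨ ¬f ∨ ¬j ∨ ¬p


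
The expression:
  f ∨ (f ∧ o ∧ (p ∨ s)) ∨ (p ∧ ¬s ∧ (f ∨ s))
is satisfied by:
  {f: True}


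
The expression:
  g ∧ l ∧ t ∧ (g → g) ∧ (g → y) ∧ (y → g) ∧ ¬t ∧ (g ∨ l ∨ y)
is never true.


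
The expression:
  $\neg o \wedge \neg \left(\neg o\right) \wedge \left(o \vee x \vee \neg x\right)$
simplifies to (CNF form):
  $\text{False}$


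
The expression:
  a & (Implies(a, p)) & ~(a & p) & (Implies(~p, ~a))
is never true.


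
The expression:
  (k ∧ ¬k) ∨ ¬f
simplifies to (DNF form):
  ¬f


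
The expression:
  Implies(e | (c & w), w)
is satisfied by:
  {w: True, e: False}
  {e: False, w: False}
  {e: True, w: True}


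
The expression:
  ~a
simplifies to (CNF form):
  ~a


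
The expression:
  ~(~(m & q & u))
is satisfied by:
  {m: True, u: True, q: True}


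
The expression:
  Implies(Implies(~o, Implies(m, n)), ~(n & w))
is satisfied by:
  {w: False, n: False}
  {n: True, w: False}
  {w: True, n: False}


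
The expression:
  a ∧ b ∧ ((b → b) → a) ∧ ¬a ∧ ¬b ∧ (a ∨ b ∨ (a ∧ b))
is never true.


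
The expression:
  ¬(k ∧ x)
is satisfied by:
  {k: False, x: False}
  {x: True, k: False}
  {k: True, x: False}


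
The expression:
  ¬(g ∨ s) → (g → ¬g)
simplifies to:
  True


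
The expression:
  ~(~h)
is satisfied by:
  {h: True}


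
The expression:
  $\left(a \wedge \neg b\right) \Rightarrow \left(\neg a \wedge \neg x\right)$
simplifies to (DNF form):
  $b \vee \neg a$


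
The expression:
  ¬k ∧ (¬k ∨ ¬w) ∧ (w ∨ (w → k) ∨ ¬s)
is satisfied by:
  {k: False}


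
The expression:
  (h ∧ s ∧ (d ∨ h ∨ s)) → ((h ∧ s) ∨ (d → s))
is always true.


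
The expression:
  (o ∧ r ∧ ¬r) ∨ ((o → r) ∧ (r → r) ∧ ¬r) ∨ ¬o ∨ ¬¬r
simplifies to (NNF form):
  r ∨ ¬o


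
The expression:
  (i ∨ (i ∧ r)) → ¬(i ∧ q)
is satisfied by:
  {q: False, i: False}
  {i: True, q: False}
  {q: True, i: False}


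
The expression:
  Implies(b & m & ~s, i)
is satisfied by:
  {i: True, s: True, m: False, b: False}
  {i: True, m: False, b: False, s: False}
  {s: True, m: False, b: False, i: False}
  {s: False, m: False, b: False, i: False}
  {i: True, b: True, s: True, m: False}
  {i: True, b: True, s: False, m: False}
  {b: True, s: True, i: False, m: False}
  {b: True, i: False, m: False, s: False}
  {s: True, i: True, m: True, b: False}
  {i: True, m: True, s: False, b: False}
  {s: True, m: True, i: False, b: False}
  {m: True, i: False, b: False, s: False}
  {i: True, b: True, m: True, s: True}
  {i: True, b: True, m: True, s: False}
  {b: True, m: True, s: True, i: False}


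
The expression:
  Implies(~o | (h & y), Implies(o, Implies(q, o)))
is always true.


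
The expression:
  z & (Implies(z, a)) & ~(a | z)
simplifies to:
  False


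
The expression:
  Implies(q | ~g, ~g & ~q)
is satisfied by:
  {q: False}


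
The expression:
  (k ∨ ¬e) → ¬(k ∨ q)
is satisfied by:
  {e: True, k: False, q: False}
  {e: False, k: False, q: False}
  {q: True, e: True, k: False}


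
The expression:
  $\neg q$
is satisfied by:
  {q: False}


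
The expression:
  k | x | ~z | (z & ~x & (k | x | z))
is always true.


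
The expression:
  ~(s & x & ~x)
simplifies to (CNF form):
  True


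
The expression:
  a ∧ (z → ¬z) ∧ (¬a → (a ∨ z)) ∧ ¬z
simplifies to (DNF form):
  a ∧ ¬z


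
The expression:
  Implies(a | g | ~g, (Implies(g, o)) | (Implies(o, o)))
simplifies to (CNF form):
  True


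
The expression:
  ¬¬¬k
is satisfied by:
  {k: False}


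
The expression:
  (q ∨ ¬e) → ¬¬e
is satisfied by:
  {e: True}


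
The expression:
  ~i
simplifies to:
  ~i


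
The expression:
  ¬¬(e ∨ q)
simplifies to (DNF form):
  e ∨ q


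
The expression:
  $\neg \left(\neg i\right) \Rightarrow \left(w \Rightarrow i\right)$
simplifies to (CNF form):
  $\text{True}$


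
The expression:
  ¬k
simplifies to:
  ¬k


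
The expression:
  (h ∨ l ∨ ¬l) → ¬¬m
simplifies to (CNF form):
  m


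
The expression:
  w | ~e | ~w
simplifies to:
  True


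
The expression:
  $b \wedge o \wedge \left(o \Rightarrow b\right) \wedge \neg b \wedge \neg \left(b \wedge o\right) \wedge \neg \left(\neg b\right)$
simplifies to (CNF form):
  $\text{False}$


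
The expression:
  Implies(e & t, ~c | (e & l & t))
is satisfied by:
  {l: True, c: False, t: False, e: False}
  {l: False, c: False, t: False, e: False}
  {l: True, e: True, c: False, t: False}
  {e: True, l: False, c: False, t: False}
  {l: True, t: True, e: False, c: False}
  {t: True, e: False, c: False, l: False}
  {l: True, e: True, t: True, c: False}
  {e: True, t: True, l: False, c: False}
  {l: True, c: True, e: False, t: False}
  {c: True, e: False, t: False, l: False}
  {l: True, e: True, c: True, t: False}
  {e: True, c: True, l: False, t: False}
  {l: True, t: True, c: True, e: False}
  {t: True, c: True, e: False, l: False}
  {l: True, e: True, t: True, c: True}


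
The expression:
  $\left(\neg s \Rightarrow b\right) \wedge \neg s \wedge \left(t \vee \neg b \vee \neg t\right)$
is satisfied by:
  {b: True, s: False}


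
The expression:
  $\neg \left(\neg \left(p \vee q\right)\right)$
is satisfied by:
  {q: True, p: True}
  {q: True, p: False}
  {p: True, q: False}


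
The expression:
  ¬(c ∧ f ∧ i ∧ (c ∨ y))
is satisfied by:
  {c: False, i: False, f: False}
  {f: True, c: False, i: False}
  {i: True, c: False, f: False}
  {f: True, i: True, c: False}
  {c: True, f: False, i: False}
  {f: True, c: True, i: False}
  {i: True, c: True, f: False}


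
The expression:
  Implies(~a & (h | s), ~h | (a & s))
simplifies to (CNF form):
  a | ~h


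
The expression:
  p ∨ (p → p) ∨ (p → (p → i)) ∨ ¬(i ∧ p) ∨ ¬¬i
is always true.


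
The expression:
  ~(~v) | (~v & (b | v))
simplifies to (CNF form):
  b | v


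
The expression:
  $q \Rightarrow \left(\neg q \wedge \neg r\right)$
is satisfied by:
  {q: False}


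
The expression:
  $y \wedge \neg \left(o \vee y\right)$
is never true.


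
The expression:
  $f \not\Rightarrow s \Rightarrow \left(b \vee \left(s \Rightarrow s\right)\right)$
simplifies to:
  $\text{True}$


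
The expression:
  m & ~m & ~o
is never true.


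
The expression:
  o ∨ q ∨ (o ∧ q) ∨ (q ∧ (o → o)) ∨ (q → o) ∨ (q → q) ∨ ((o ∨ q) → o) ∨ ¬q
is always true.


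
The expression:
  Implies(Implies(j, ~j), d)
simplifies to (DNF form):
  d | j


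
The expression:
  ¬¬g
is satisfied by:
  {g: True}


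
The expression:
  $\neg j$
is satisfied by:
  {j: False}


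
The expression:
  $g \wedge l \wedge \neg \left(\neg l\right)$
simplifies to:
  $g \wedge l$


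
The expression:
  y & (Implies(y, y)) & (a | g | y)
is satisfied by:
  {y: True}


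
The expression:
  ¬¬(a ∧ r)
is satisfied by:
  {r: True, a: True}


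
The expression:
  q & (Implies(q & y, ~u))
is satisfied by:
  {q: True, u: False, y: False}
  {q: True, y: True, u: False}
  {q: True, u: True, y: False}


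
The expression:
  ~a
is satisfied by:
  {a: False}


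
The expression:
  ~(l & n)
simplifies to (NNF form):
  ~l | ~n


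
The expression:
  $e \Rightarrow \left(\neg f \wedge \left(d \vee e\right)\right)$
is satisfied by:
  {e: False, f: False}
  {f: True, e: False}
  {e: True, f: False}


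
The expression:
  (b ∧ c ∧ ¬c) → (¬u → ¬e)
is always true.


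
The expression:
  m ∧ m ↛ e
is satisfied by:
  {m: True, e: False}


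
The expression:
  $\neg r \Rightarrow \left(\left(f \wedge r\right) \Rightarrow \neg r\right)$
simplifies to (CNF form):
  $\text{True}$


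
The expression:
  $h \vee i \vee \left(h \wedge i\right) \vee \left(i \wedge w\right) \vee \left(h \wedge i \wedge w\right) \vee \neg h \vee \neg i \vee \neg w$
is always true.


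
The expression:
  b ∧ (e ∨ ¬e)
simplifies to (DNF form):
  b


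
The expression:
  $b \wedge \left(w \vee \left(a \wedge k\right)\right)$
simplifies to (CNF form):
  $b \wedge \left(a \vee w\right) \wedge \left(k \vee w\right)$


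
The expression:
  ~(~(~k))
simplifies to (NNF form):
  ~k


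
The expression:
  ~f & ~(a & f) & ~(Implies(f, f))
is never true.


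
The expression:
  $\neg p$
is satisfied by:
  {p: False}


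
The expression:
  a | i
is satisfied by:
  {i: True, a: True}
  {i: True, a: False}
  {a: True, i: False}


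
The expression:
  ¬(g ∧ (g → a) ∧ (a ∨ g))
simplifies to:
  ¬a ∨ ¬g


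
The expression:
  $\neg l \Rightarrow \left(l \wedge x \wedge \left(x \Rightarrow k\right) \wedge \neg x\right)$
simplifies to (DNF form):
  $l$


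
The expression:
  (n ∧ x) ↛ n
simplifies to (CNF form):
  False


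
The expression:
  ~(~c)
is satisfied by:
  {c: True}


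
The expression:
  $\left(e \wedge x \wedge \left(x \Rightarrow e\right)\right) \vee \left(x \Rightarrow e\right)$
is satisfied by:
  {e: True, x: False}
  {x: False, e: False}
  {x: True, e: True}


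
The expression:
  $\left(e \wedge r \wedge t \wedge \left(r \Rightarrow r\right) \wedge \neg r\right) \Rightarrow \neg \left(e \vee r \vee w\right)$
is always true.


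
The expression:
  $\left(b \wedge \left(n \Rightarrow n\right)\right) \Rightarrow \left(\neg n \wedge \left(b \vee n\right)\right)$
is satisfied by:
  {n: False, b: False}
  {b: True, n: False}
  {n: True, b: False}


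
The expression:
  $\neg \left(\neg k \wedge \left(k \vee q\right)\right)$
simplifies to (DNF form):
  $k \vee \neg q$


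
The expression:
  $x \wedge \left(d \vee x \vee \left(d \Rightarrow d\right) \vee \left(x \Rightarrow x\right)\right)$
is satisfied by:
  {x: True}


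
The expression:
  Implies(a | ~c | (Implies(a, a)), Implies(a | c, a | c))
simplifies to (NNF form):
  True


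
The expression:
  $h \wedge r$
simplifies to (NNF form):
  $h \wedge r$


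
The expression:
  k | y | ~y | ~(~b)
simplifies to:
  True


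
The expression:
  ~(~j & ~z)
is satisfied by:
  {z: True, j: True}
  {z: True, j: False}
  {j: True, z: False}


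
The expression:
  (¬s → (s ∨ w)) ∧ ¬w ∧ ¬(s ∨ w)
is never true.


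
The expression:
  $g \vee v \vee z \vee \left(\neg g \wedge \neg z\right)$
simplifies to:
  $\text{True}$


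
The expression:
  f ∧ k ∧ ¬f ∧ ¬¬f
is never true.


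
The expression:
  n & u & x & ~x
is never true.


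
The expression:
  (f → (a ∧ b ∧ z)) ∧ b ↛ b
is never true.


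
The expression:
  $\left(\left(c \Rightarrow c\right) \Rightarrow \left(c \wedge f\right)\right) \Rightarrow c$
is always true.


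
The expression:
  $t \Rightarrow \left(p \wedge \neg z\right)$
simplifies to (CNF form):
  $\left(p \vee \neg t\right) \wedge \left(\neg t \vee \neg z\right)$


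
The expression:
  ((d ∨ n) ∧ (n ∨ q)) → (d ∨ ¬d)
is always true.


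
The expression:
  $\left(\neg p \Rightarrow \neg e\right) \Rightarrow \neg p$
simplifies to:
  $\neg p$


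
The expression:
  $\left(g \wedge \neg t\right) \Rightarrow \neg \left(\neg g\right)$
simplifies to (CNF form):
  $\text{True}$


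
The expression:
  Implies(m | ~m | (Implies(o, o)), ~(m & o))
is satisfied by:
  {m: False, o: False}
  {o: True, m: False}
  {m: True, o: False}


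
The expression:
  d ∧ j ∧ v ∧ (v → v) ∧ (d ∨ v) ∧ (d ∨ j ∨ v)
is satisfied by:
  {j: True, d: True, v: True}


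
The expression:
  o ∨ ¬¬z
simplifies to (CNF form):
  o ∨ z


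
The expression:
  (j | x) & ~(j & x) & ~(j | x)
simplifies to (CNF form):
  False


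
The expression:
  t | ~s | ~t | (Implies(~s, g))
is always true.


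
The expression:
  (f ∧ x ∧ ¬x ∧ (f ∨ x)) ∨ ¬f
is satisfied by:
  {f: False}


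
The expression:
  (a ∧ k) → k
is always true.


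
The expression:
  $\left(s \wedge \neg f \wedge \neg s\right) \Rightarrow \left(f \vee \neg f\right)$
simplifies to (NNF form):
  $\text{True}$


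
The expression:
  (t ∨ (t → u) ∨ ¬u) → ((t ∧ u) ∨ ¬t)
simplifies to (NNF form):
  u ∨ ¬t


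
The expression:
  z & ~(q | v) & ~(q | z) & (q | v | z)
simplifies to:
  False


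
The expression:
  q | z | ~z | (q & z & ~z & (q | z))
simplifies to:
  True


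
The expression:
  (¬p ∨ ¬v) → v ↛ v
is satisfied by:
  {p: True, v: True}


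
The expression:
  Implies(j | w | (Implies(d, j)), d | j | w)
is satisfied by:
  {d: True, w: True, j: True}
  {d: True, w: True, j: False}
  {d: True, j: True, w: False}
  {d: True, j: False, w: False}
  {w: True, j: True, d: False}
  {w: True, j: False, d: False}
  {j: True, w: False, d: False}


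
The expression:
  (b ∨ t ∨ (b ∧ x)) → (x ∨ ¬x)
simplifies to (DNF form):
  True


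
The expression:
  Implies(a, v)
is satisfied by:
  {v: True, a: False}
  {a: False, v: False}
  {a: True, v: True}


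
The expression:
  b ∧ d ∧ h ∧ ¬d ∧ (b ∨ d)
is never true.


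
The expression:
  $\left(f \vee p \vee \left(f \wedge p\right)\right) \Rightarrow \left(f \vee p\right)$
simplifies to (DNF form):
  $\text{True}$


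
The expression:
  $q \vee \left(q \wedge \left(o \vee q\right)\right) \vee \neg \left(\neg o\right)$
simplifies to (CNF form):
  $o \vee q$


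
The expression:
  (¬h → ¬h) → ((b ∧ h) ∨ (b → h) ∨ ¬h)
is always true.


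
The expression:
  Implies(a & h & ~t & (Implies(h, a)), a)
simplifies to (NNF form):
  True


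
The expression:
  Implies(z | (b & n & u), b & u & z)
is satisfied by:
  {u: False, z: False, b: False, n: False}
  {n: True, u: False, z: False, b: False}
  {b: True, u: False, z: False, n: False}
  {n: True, b: True, u: False, z: False}
  {u: True, n: False, z: False, b: False}
  {n: True, u: True, z: False, b: False}
  {b: True, u: True, n: False, z: False}
  {z: True, b: True, u: True, n: False}
  {n: True, z: True, b: True, u: True}
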